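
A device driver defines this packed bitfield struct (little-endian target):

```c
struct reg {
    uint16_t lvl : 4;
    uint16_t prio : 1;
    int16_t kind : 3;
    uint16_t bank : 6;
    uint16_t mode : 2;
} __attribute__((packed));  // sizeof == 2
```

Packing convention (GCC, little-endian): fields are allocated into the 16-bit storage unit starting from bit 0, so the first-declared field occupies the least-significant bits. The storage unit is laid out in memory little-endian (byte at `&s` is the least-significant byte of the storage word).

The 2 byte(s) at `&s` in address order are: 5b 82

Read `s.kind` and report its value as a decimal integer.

[0]=0x5b [1]=0x82 (little-endian) → word 0x825b
lvl:4 @ bit 0 → (0x825b>>0)&0xf = 0xb
prio:1 @ bit 4 → (0x825b>>4)&0x1 = 0x1
kind:3 @ bit 5 → (0x825b>>5)&0x7 = 0x2  ←
bank:6 @ bit 8 → (0x825b>>8)&0x3f = 0x2
mode:2 @ bit 14 → (0x825b>>14)&0x3 = 0x2
kind signed 3b, MSB=0: value = 2

2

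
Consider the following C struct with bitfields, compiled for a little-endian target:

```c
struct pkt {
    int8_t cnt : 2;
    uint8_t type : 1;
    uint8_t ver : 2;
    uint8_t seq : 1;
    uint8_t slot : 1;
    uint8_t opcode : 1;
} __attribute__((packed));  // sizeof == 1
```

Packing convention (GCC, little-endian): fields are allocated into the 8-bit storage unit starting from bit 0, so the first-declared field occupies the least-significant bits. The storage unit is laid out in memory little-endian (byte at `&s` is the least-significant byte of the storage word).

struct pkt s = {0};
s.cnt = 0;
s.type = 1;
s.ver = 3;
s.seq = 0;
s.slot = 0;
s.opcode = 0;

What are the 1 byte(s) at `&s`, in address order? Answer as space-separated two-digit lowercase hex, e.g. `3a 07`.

[0+:2] cnt=0 & 0x3 = 0x0; word=0x00
[2+:1] type=1 & 0x1 = 0x1; word=0x04
[3+:2] ver=3 & 0x3 = 0x3; word=0x1c
[5+:1] seq=0 & 0x1 = 0x0; word=0x1c
[6+:1] slot=0 & 0x1 = 0x0; word=0x1c
[7+:1] opcode=0 & 0x1 = 0x0; word=0x1c
word = 0x1c → little-endian bytes:
  [0]=0x1c

1c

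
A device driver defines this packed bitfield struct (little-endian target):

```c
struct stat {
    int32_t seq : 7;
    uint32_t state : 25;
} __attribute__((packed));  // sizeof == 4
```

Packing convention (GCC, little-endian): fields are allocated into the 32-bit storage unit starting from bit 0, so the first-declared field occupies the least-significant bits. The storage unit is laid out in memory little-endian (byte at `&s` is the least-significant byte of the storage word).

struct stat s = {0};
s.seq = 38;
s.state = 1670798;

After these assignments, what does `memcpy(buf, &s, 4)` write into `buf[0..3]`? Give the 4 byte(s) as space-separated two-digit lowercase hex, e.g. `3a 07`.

[0+:7] seq=38 & 0x7f = 0x26; word=0x00000026
[7+:25] state=1670798 & 0x1ffffff = 0x197e8e; word=0x0cbf4726
word = 0x0cbf4726 → little-endian bytes:
  [0]=0x26  [1]=0x47  [2]=0xbf  [3]=0x0c

26 47 bf 0c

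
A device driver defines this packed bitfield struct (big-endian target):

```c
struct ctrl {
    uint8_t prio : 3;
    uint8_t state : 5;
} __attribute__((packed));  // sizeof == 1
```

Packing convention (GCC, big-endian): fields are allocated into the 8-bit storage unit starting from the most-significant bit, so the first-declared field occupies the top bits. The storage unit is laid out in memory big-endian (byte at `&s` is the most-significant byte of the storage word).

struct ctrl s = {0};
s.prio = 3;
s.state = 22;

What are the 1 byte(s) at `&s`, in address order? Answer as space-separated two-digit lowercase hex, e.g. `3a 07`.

prio:3 = 3 → 0x3 << 5 → word 0x60
state:5 = 22 → 0x16 << 0 → word 0x76
word = 0x76 → big-endian bytes:
  [0]=0x76

76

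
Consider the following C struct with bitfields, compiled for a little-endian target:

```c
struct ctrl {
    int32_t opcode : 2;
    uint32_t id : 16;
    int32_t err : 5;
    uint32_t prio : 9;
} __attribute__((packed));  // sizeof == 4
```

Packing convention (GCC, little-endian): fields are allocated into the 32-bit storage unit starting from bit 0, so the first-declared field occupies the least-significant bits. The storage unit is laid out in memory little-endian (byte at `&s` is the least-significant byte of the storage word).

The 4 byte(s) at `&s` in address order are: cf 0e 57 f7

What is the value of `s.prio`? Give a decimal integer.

494

[0]=0xcf [1]=0x0e [2]=0x57 [3]=0xf7 (little-endian) → word 0xf7570ecf
opcode [0+:2] = (word>>0) & 0x3 = 3
id [2+:16] = (word>>2) & 0xffff = 50099
err [18+:5] = (word>>18) & 0x1f = 21
prio [23+:9] = (word>>23) & 0x1ff = 494  ←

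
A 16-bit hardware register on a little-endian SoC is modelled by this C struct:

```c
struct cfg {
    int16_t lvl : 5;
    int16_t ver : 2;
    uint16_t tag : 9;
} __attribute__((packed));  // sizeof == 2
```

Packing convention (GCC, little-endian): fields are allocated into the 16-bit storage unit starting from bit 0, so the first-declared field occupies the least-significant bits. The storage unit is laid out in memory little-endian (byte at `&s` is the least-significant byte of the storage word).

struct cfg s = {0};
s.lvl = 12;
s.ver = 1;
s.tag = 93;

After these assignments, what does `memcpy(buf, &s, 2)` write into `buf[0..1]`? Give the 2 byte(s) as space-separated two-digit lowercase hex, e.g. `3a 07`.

lvl (5b) val=12 bits=0xc at bit 0: 0x000c
ver (2b) val=1 bits=0x1 at bit 5: 0x002c
tag (9b) val=93 bits=0x5d at bit 7: 0x2eac
word = 0x2eac → little-endian bytes:
  [0]=0xac  [1]=0x2e

ac 2e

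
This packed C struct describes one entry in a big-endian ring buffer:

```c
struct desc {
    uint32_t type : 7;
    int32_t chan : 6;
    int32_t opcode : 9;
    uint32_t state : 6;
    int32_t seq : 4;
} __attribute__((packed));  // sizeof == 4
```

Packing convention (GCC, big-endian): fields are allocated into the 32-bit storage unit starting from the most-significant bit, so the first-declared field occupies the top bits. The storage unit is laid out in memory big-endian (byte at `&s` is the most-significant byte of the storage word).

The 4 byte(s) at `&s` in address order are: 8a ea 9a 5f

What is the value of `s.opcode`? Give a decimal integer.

[0]=0x8a [1]=0xea [2]=0x9a [3]=0x5f (big-endian) → word 0x8aea9a5f
type:7 @ bit 25 → (0x8aea9a5f>>25)&0x7f = 0x45
chan:6 @ bit 19 → (0x8aea9a5f>>19)&0x3f = 0x1d
opcode:9 @ bit 10 → (0x8aea9a5f>>10)&0x1ff = 0xa6  ←
state:6 @ bit 4 → (0x8aea9a5f>>4)&0x3f = 0x25
seq:4 @ bit 0 → (0x8aea9a5f>>0)&0xf = 0xf
opcode signed 9b, MSB=0: value = 166

166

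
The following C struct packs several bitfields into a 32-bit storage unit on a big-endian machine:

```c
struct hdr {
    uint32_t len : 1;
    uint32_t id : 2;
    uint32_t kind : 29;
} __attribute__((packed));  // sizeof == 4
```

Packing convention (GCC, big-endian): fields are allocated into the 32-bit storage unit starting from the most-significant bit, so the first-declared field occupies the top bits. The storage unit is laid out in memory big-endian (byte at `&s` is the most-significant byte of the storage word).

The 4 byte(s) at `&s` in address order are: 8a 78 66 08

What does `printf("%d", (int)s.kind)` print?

175662600

[0]=0x8a [1]=0x78 [2]=0x66 [3]=0x08 (big-endian) → word 0x8a786608
len:1 @ bit 31 → (0x8a786608>>31)&0x1 = 0x1
id:2 @ bit 29 → (0x8a786608>>29)&0x3 = 0x0
kind:29 @ bit 0 → (0x8a786608>>0)&0x1fffffff = 0xa786608  ←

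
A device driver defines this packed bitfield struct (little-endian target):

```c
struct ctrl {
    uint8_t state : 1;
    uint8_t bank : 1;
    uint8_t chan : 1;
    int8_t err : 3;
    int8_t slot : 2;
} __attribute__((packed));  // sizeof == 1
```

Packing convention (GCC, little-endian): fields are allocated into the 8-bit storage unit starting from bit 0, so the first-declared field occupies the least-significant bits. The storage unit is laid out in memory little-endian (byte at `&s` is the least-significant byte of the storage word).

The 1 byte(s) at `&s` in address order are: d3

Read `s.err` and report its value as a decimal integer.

2

[0]=0xd3 (little-endian) → word 0xd3
state [0+:1] = (word>>0) & 0x1 = 1
bank [1+:1] = (word>>1) & 0x1 = 1
chan [2+:1] = (word>>2) & 0x1 = 0
err [3+:3] = (word>>3) & 0x7 = 2  ←
slot [6+:2] = (word>>6) & 0x3 = 3
err signed 3b, MSB=0: value = 2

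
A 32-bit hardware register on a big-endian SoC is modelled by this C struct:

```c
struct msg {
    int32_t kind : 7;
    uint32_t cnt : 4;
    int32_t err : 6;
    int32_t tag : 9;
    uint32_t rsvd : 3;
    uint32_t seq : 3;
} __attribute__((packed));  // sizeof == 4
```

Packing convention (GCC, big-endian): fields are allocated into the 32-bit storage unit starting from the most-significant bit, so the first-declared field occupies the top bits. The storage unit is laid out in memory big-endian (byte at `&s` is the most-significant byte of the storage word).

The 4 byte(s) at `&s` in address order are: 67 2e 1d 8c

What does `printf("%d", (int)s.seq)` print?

[0]=0x67 [1]=0x2e [2]=0x1d [3]=0x8c (big-endian) → word 0x672e1d8c
kind [25+:7] = (word>>25) & 0x7f = 51
cnt [21+:4] = (word>>21) & 0xf = 9
err [15+:6] = (word>>15) & 0x3f = 28
tag [6+:9] = (word>>6) & 0x1ff = 118
rsvd [3+:3] = (word>>3) & 0x7 = 1
seq [0+:3] = (word>>0) & 0x7 = 4  ←

4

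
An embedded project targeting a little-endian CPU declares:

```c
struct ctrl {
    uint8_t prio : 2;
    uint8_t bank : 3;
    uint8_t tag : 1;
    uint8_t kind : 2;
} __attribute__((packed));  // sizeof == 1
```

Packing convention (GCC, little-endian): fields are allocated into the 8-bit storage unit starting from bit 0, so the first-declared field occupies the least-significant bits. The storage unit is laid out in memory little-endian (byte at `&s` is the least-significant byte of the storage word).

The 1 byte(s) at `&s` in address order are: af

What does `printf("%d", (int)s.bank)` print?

3

[0]=0xaf (little-endian) → word 0xaf
prio:2 @ bit 0 → (0xaf>>0)&0x3 = 0x3
bank:3 @ bit 2 → (0xaf>>2)&0x7 = 0x3  ←
tag:1 @ bit 5 → (0xaf>>5)&0x1 = 0x1
kind:2 @ bit 6 → (0xaf>>6)&0x3 = 0x2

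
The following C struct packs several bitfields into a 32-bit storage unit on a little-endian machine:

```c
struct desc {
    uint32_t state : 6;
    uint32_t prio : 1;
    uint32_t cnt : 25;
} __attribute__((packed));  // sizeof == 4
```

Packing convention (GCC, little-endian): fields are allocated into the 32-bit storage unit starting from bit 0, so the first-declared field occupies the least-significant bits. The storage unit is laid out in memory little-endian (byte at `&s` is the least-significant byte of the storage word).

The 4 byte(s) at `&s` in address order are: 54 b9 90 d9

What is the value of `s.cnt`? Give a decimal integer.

28516722

[0]=0x54 [1]=0xb9 [2]=0x90 [3]=0xd9 (little-endian) → word 0xd990b954
state:6 @ bit 0 → (0xd990b954>>0)&0x3f = 0x14
prio:1 @ bit 6 → (0xd990b954>>6)&0x1 = 0x1
cnt:25 @ bit 7 → (0xd990b954>>7)&0x1ffffff = 0x1b32172  ←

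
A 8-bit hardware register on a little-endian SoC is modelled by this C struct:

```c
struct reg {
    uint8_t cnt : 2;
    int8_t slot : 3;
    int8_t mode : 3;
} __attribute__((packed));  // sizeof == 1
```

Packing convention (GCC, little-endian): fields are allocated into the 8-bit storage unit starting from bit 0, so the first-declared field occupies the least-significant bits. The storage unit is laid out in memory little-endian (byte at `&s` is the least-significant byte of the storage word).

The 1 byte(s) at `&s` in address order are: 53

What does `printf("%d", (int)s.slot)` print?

[0]=0x53 (little-endian) → word 0x53
cnt:2 @ bit 0 → (0x53>>0)&0x3 = 0x3
slot:3 @ bit 2 → (0x53>>2)&0x7 = 0x4  ←
mode:3 @ bit 5 → (0x53>>5)&0x7 = 0x2
slot signed 3b, MSB=1: 4 - 8 = -4

-4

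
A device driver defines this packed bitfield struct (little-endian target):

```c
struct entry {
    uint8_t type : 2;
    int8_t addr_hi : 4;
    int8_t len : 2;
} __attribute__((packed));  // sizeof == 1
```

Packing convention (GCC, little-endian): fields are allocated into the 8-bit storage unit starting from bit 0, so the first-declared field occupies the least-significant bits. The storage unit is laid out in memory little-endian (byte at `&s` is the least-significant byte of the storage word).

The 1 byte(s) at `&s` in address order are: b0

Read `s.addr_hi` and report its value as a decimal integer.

-4

[0]=0xb0 (little-endian) → word 0xb0
type [0+:2] = (word>>0) & 0x3 = 0
addr_hi [2+:4] = (word>>2) & 0xf = 12  ←
len [6+:2] = (word>>6) & 0x3 = 2
addr_hi signed 4b, MSB=1: 12 - 16 = -4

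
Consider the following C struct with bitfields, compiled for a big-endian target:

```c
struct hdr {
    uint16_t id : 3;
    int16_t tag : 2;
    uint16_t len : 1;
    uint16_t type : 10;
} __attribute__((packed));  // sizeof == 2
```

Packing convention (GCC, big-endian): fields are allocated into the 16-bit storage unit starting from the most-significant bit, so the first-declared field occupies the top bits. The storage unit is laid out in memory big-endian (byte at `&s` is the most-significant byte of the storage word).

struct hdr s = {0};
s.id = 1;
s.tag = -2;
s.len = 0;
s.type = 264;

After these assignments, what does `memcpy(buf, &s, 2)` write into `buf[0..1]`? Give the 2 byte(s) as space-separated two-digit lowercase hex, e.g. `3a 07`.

id:3 = 1 → 0x1 << 13 → word 0x2000
tag:2 = -2 → 0x2 << 11 → word 0x3000
len:1 = 0 → 0x0 << 10 → word 0x3000
type:10 = 264 → 0x108 << 0 → word 0x3108
word = 0x3108 → big-endian bytes:
  [0]=0x31  [1]=0x08

31 08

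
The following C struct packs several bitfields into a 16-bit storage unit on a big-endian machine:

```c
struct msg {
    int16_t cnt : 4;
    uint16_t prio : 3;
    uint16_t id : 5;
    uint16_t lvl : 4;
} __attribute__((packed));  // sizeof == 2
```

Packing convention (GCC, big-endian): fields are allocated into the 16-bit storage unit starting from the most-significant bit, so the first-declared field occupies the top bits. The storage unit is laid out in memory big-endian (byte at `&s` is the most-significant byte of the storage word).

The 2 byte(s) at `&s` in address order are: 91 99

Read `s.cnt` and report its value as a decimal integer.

[0]=0x91 [1]=0x99 (big-endian) → word 0x9199
cnt:4 @ bit 12 → (0x9199>>12)&0xf = 0x9  ←
prio:3 @ bit 9 → (0x9199>>9)&0x7 = 0x0
id:5 @ bit 4 → (0x9199>>4)&0x1f = 0x19
lvl:4 @ bit 0 → (0x9199>>0)&0xf = 0x9
cnt signed 4b, MSB=1: 9 - 16 = -7

-7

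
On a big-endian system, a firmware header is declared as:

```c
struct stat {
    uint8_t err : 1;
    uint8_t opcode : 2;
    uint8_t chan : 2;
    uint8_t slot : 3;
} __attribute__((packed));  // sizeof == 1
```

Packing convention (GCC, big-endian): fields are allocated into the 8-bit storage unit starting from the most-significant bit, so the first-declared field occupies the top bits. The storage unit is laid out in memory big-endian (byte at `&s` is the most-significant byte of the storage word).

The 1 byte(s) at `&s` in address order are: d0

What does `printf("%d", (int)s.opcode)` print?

[0]=0xd0 (big-endian) → word 0xd0
err [7+:1] = (word>>7) & 0x1 = 1
opcode [5+:2] = (word>>5) & 0x3 = 2  ←
chan [3+:2] = (word>>3) & 0x3 = 2
slot [0+:3] = (word>>0) & 0x7 = 0

2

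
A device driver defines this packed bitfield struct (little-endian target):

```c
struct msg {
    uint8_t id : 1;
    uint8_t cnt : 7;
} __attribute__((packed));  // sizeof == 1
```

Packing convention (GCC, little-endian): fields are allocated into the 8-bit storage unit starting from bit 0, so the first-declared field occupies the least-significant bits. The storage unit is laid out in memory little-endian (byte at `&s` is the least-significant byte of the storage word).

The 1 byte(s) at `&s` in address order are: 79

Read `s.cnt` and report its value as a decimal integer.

60

[0]=0x79 (little-endian) → word 0x79
id:1 @ bit 0 → (0x79>>0)&0x1 = 0x1
cnt:7 @ bit 1 → (0x79>>1)&0x7f = 0x3c  ←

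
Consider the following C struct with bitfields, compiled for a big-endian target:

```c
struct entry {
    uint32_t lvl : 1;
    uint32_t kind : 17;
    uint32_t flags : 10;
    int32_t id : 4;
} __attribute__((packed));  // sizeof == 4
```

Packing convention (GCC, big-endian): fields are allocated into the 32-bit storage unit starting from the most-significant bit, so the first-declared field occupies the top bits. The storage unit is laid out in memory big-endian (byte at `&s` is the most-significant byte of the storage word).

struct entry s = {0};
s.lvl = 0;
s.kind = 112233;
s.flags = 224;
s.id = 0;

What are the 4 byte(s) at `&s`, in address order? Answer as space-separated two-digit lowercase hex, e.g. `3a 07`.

6d 9a 4e 00

[31+:1] lvl=0 & 0x1 = 0x0; word=0x00000000
[14+:17] kind=112233 & 0x1ffff = 0x1b669; word=0x6d9a4000
[4+:10] flags=224 & 0x3ff = 0xe0; word=0x6d9a4e00
[0+:4] id=0 & 0xf = 0x0; word=0x6d9a4e00
word = 0x6d9a4e00 → big-endian bytes:
  [0]=0x6d  [1]=0x9a  [2]=0x4e  [3]=0x00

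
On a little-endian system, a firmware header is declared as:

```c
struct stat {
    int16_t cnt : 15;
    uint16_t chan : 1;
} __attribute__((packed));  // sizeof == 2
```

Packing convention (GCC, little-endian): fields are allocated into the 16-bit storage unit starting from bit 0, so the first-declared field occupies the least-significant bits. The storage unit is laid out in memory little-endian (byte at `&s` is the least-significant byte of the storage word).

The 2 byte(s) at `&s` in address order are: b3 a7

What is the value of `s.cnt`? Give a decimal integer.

[0]=0xb3 [1]=0xa7 (little-endian) → word 0xa7b3
cnt:15 @ bit 0 → (0xa7b3>>0)&0x7fff = 0x27b3  ←
chan:1 @ bit 15 → (0xa7b3>>15)&0x1 = 0x1
cnt signed 15b, MSB=0: value = 10163

10163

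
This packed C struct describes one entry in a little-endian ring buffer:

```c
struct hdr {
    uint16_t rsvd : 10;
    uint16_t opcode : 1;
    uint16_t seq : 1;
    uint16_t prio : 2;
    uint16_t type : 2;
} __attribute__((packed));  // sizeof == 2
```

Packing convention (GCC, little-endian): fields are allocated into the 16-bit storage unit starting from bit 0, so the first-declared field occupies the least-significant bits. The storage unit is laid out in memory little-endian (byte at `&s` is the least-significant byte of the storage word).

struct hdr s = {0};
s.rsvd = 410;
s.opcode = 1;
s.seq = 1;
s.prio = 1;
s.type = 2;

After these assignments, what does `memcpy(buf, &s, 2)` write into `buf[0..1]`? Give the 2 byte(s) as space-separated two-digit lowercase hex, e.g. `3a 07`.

9a 9d

rsvd (10b) val=410 bits=0x19a at bit 0: 0x019a
opcode (1b) val=1 bits=0x1 at bit 10: 0x059a
seq (1b) val=1 bits=0x1 at bit 11: 0x0d9a
prio (2b) val=1 bits=0x1 at bit 12: 0x1d9a
type (2b) val=2 bits=0x2 at bit 14: 0x9d9a
word = 0x9d9a → little-endian bytes:
  [0]=0x9a  [1]=0x9d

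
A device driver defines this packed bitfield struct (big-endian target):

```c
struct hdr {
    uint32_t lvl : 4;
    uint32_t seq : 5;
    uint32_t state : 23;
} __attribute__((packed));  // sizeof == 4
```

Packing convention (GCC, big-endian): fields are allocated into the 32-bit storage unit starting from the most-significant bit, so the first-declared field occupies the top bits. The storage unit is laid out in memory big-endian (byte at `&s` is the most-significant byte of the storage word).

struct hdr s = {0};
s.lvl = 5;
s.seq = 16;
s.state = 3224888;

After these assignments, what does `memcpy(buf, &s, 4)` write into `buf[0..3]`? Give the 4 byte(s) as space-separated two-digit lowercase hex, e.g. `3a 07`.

58 31 35 38

lvl (4b) val=5 bits=0x5 at bit 28: 0x50000000
seq (5b) val=16 bits=0x10 at bit 23: 0x58000000
state (23b) val=3224888 bits=0x313538 at bit 0: 0x58313538
word = 0x58313538 → big-endian bytes:
  [0]=0x58  [1]=0x31  [2]=0x35  [3]=0x38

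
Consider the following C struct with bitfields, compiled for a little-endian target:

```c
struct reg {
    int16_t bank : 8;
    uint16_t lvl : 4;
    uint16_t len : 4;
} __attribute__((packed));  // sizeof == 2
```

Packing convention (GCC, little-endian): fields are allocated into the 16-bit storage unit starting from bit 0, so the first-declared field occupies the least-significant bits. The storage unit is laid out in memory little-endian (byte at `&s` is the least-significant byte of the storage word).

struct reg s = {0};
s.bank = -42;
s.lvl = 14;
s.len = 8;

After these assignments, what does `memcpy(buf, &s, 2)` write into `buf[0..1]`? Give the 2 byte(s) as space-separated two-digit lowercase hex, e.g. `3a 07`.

d6 8e

[0+:8] bank=-42 & 0xff = 0xd6; word=0x00d6
[8+:4] lvl=14 & 0xf = 0xe; word=0x0ed6
[12+:4] len=8 & 0xf = 0x8; word=0x8ed6
word = 0x8ed6 → little-endian bytes:
  [0]=0xd6  [1]=0x8e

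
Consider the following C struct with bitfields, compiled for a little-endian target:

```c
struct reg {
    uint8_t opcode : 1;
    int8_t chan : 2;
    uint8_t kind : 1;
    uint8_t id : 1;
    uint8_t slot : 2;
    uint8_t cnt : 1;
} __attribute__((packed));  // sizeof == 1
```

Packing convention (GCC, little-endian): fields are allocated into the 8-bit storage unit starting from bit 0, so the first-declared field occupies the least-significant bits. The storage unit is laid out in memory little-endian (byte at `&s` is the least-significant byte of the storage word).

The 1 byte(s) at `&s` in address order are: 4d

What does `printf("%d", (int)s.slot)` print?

2

[0]=0x4d (little-endian) → word 0x4d
opcode [0+:1] = (word>>0) & 0x1 = 1
chan [1+:2] = (word>>1) & 0x3 = 2
kind [3+:1] = (word>>3) & 0x1 = 1
id [4+:1] = (word>>4) & 0x1 = 0
slot [5+:2] = (word>>5) & 0x3 = 2  ←
cnt [7+:1] = (word>>7) & 0x1 = 0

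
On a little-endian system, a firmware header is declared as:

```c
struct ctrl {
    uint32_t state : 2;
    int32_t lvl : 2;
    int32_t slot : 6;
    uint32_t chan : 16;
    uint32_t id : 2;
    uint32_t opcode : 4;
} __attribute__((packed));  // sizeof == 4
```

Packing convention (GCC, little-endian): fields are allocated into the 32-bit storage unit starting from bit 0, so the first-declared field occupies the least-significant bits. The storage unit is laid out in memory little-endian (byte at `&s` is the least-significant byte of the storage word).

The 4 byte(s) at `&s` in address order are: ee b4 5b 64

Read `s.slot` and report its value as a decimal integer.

[0]=0xee [1]=0xb4 [2]=0x5b [3]=0x64 (little-endian) → word 0x645bb4ee
state [0+:2] = (word>>0) & 0x3 = 2
lvl [2+:2] = (word>>2) & 0x3 = 3
slot [4+:6] = (word>>4) & 0x3f = 14  ←
chan [10+:16] = (word>>10) & 0xffff = 5869
id [26+:2] = (word>>26) & 0x3 = 1
opcode [28+:4] = (word>>28) & 0xf = 6
slot signed 6b, MSB=0: value = 14

14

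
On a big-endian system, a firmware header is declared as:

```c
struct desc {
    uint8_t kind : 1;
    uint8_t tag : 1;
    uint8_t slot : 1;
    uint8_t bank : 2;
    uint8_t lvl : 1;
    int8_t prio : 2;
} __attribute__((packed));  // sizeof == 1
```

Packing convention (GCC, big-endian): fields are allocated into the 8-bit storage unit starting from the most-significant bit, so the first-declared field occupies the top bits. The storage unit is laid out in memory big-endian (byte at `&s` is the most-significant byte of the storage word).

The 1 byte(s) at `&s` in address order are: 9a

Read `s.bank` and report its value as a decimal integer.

[0]=0x9a (big-endian) → word 0x9a
kind [7+:1] = (word>>7) & 0x1 = 1
tag [6+:1] = (word>>6) & 0x1 = 0
slot [5+:1] = (word>>5) & 0x1 = 0
bank [3+:2] = (word>>3) & 0x3 = 3  ←
lvl [2+:1] = (word>>2) & 0x1 = 0
prio [0+:2] = (word>>0) & 0x3 = 2

3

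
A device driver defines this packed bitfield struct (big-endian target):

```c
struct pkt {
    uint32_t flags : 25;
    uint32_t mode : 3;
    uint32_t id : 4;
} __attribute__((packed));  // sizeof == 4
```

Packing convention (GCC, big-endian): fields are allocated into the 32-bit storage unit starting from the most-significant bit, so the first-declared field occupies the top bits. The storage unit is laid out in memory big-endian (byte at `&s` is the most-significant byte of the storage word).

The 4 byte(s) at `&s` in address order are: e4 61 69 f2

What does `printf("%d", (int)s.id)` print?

[0]=0xe4 [1]=0x61 [2]=0x69 [3]=0xf2 (big-endian) → word 0xe46169f2
flags [7+:25] = (word>>7) & 0x1ffffff = 29934291
mode [4+:3] = (word>>4) & 0x7 = 7
id [0+:4] = (word>>0) & 0xf = 2  ←

2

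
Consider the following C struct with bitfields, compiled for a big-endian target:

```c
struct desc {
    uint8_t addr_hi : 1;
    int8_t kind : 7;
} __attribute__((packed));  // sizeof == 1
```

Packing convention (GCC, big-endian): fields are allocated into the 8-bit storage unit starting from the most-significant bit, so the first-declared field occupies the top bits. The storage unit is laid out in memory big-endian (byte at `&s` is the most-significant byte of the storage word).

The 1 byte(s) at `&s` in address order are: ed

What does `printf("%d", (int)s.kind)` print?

-19

[0]=0xed (big-endian) → word 0xed
addr_hi [7+:1] = (word>>7) & 0x1 = 1
kind [0+:7] = (word>>0) & 0x7f = 109  ←
kind signed 7b, MSB=1: 109 - 128 = -19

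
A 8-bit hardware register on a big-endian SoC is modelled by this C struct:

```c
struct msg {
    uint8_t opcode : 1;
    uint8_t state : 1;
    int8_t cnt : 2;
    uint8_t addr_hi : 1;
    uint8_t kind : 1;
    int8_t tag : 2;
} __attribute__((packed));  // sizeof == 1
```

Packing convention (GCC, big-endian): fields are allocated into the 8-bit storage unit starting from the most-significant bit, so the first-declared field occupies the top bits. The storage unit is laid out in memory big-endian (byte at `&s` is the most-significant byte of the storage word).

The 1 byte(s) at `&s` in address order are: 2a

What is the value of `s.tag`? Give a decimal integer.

-2

[0]=0x2a (big-endian) → word 0x2a
opcode:1 @ bit 7 → (0x2a>>7)&0x1 = 0x0
state:1 @ bit 6 → (0x2a>>6)&0x1 = 0x0
cnt:2 @ bit 4 → (0x2a>>4)&0x3 = 0x2
addr_hi:1 @ bit 3 → (0x2a>>3)&0x1 = 0x1
kind:1 @ bit 2 → (0x2a>>2)&0x1 = 0x0
tag:2 @ bit 0 → (0x2a>>0)&0x3 = 0x2  ←
tag signed 2b, MSB=1: 2 - 4 = -2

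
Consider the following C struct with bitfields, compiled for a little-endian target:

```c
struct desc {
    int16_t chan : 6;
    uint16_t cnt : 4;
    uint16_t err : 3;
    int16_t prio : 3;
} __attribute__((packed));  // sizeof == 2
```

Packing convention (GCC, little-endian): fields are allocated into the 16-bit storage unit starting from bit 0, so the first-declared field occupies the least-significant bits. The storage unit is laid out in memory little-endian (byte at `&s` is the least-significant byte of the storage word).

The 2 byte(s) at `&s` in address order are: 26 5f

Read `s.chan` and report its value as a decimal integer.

[0]=0x26 [1]=0x5f (little-endian) → word 0x5f26
chan [0+:6] = (word>>0) & 0x3f = 38  ←
cnt [6+:4] = (word>>6) & 0xf = 12
err [10+:3] = (word>>10) & 0x7 = 7
prio [13+:3] = (word>>13) & 0x7 = 2
chan signed 6b, MSB=1: 38 - 64 = -26

-26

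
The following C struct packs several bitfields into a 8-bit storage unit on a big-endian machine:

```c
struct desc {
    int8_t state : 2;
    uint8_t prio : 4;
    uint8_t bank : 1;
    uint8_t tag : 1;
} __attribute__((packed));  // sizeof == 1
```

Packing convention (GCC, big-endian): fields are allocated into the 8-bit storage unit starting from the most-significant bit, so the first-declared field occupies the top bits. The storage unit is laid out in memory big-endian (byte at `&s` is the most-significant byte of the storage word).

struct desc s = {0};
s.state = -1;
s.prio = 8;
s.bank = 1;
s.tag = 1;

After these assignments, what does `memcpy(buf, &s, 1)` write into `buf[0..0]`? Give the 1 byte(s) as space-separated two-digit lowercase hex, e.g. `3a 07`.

[6+:2] state=-1 & 0x3 = 0x3; word=0xc0
[2+:4] prio=8 & 0xf = 0x8; word=0xe0
[1+:1] bank=1 & 0x1 = 0x1; word=0xe2
[0+:1] tag=1 & 0x1 = 0x1; word=0xe3
word = 0xe3 → big-endian bytes:
  [0]=0xe3

e3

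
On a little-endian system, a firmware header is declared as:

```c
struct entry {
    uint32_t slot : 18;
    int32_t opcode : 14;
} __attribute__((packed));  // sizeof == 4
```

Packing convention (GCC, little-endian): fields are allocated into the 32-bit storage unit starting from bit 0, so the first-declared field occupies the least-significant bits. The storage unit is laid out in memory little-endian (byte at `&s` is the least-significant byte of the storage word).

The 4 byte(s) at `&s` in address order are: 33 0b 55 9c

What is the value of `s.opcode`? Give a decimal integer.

-6379

[0]=0x33 [1]=0x0b [2]=0x55 [3]=0x9c (little-endian) → word 0x9c550b33
slot [0+:18] = (word>>0) & 0x3ffff = 68403
opcode [18+:14] = (word>>18) & 0x3fff = 10005  ←
opcode signed 14b, MSB=1: 10005 - 16384 = -6379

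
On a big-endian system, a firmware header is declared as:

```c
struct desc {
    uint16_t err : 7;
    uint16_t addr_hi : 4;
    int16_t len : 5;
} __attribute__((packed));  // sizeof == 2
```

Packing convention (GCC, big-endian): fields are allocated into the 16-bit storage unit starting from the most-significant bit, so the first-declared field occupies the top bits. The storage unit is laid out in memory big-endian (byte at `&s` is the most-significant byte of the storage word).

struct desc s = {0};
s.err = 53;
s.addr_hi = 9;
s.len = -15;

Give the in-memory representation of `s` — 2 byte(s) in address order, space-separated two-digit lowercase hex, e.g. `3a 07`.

6b 31

err (7b) val=53 bits=0x35 at bit 9: 0x6a00
addr_hi (4b) val=9 bits=0x9 at bit 5: 0x6b20
len (5b) val=-15 bits=0x11 at bit 0: 0x6b31
word = 0x6b31 → big-endian bytes:
  [0]=0x6b  [1]=0x31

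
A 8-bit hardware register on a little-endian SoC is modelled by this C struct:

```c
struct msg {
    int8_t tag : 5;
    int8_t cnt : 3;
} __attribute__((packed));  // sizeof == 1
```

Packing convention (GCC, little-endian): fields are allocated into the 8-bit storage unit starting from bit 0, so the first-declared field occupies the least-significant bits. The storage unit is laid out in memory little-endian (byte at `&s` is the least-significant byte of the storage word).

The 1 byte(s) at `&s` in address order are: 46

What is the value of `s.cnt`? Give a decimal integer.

2

[0]=0x46 (little-endian) → word 0x46
tag [0+:5] = (word>>0) & 0x1f = 6
cnt [5+:3] = (word>>5) & 0x7 = 2  ←
cnt signed 3b, MSB=0: value = 2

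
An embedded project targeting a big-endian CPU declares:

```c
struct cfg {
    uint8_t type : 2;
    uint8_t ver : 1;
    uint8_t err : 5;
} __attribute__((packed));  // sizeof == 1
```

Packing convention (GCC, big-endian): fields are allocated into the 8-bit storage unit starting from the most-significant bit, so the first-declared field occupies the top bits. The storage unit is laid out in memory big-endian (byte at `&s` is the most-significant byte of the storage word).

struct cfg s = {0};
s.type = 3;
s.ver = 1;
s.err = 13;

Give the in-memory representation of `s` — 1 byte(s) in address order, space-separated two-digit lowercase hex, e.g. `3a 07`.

ed

[6+:2] type=3 & 0x3 = 0x3; word=0xc0
[5+:1] ver=1 & 0x1 = 0x1; word=0xe0
[0+:5] err=13 & 0x1f = 0xd; word=0xed
word = 0xed → big-endian bytes:
  [0]=0xed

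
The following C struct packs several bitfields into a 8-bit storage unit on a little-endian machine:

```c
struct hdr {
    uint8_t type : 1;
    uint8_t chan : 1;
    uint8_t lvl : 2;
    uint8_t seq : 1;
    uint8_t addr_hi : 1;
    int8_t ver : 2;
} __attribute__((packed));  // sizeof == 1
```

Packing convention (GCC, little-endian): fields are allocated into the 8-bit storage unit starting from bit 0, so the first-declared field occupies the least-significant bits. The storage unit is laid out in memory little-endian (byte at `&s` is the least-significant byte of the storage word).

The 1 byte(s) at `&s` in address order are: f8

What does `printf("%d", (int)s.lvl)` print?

2

[0]=0xf8 (little-endian) → word 0xf8
type:1 @ bit 0 → (0xf8>>0)&0x1 = 0x0
chan:1 @ bit 1 → (0xf8>>1)&0x1 = 0x0
lvl:2 @ bit 2 → (0xf8>>2)&0x3 = 0x2  ←
seq:1 @ bit 4 → (0xf8>>4)&0x1 = 0x1
addr_hi:1 @ bit 5 → (0xf8>>5)&0x1 = 0x1
ver:2 @ bit 6 → (0xf8>>6)&0x3 = 0x3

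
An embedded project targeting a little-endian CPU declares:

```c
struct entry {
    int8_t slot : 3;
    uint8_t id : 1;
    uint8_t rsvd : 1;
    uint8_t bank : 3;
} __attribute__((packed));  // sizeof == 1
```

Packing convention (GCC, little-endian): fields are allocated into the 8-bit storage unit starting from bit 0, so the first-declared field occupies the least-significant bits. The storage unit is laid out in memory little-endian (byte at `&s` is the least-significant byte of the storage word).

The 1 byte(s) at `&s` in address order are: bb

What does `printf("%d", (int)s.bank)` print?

5

[0]=0xbb (little-endian) → word 0xbb
slot [0+:3] = (word>>0) & 0x7 = 3
id [3+:1] = (word>>3) & 0x1 = 1
rsvd [4+:1] = (word>>4) & 0x1 = 1
bank [5+:3] = (word>>5) & 0x7 = 5  ←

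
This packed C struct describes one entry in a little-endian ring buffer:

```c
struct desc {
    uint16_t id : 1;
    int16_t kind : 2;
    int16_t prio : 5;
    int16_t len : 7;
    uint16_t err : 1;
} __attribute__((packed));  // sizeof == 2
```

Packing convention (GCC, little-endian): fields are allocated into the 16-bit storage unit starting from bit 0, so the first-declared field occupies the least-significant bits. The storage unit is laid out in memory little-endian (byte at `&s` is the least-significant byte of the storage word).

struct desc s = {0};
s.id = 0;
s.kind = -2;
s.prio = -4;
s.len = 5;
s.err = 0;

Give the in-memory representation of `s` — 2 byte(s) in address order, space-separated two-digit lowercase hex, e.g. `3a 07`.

e4 05

id (1b) val=0 bits=0x0 at bit 0: 0x0000
kind (2b) val=-2 bits=0x2 at bit 1: 0x0004
prio (5b) val=-4 bits=0x1c at bit 3: 0x00e4
len (7b) val=5 bits=0x5 at bit 8: 0x05e4
err (1b) val=0 bits=0x0 at bit 15: 0x05e4
word = 0x05e4 → little-endian bytes:
  [0]=0xe4  [1]=0x05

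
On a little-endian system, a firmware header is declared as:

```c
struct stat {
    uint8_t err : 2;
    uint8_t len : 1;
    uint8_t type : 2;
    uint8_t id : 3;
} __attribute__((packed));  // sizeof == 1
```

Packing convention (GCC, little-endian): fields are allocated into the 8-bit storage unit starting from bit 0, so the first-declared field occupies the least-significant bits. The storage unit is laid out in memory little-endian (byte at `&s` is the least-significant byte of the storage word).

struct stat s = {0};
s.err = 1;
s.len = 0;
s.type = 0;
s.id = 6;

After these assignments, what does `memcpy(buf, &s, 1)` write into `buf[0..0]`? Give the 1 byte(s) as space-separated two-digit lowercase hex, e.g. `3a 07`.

c1

[0+:2] err=1 & 0x3 = 0x1; word=0x01
[2+:1] len=0 & 0x1 = 0x0; word=0x01
[3+:2] type=0 & 0x3 = 0x0; word=0x01
[5+:3] id=6 & 0x7 = 0x6; word=0xc1
word = 0xc1 → little-endian bytes:
  [0]=0xc1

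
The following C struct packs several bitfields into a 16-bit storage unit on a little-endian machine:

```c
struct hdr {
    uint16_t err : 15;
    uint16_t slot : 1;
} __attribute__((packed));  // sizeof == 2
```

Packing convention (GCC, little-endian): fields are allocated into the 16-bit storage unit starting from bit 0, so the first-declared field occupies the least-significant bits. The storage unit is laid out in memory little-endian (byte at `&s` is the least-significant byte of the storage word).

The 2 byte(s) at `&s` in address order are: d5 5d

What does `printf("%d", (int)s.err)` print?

[0]=0xd5 [1]=0x5d (little-endian) → word 0x5dd5
err:15 @ bit 0 → (0x5dd5>>0)&0x7fff = 0x5dd5  ←
slot:1 @ bit 15 → (0x5dd5>>15)&0x1 = 0x0

24021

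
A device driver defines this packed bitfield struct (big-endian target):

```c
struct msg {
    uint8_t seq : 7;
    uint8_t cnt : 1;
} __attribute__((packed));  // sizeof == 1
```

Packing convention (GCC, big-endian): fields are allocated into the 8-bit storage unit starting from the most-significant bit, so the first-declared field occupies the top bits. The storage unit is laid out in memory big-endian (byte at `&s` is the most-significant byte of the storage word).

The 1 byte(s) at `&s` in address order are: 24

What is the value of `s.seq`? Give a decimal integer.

18

[0]=0x24 (big-endian) → word 0x24
seq [1+:7] = (word>>1) & 0x7f = 18  ←
cnt [0+:1] = (word>>0) & 0x1 = 0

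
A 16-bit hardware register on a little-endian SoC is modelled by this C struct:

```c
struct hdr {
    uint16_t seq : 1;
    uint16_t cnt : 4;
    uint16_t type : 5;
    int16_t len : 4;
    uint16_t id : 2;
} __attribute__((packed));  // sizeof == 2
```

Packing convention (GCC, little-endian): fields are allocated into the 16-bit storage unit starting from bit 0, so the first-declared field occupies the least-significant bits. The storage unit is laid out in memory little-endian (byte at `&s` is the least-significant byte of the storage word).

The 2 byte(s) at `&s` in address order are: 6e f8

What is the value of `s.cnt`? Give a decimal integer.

7

[0]=0x6e [1]=0xf8 (little-endian) → word 0xf86e
seq:1 @ bit 0 → (0xf86e>>0)&0x1 = 0x0
cnt:4 @ bit 1 → (0xf86e>>1)&0xf = 0x7  ←
type:5 @ bit 5 → (0xf86e>>5)&0x1f = 0x3
len:4 @ bit 10 → (0xf86e>>10)&0xf = 0xe
id:2 @ bit 14 → (0xf86e>>14)&0x3 = 0x3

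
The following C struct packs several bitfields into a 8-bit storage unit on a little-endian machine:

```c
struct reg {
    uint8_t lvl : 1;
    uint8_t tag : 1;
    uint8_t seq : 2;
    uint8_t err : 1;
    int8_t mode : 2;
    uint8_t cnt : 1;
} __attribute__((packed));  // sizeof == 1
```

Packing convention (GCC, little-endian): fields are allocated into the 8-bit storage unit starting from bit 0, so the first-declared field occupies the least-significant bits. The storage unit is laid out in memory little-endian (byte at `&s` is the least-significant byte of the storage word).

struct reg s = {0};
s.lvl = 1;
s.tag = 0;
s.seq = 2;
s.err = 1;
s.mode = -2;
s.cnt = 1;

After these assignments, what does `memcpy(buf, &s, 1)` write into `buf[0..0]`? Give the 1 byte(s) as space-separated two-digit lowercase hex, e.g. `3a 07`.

d9

lvl (1b) val=1 bits=0x1 at bit 0: 0x01
tag (1b) val=0 bits=0x0 at bit 1: 0x01
seq (2b) val=2 bits=0x2 at bit 2: 0x09
err (1b) val=1 bits=0x1 at bit 4: 0x19
mode (2b) val=-2 bits=0x2 at bit 5: 0x59
cnt (1b) val=1 bits=0x1 at bit 7: 0xd9
word = 0xd9 → little-endian bytes:
  [0]=0xd9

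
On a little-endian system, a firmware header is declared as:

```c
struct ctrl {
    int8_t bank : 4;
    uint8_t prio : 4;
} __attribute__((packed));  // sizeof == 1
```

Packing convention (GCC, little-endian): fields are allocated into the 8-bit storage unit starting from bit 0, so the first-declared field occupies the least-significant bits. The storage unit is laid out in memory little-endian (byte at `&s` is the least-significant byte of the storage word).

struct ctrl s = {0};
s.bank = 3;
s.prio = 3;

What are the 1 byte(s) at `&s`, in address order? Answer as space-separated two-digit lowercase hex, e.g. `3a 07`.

bank (4b) val=3 bits=0x3 at bit 0: 0x03
prio (4b) val=3 bits=0x3 at bit 4: 0x33
word = 0x33 → little-endian bytes:
  [0]=0x33

33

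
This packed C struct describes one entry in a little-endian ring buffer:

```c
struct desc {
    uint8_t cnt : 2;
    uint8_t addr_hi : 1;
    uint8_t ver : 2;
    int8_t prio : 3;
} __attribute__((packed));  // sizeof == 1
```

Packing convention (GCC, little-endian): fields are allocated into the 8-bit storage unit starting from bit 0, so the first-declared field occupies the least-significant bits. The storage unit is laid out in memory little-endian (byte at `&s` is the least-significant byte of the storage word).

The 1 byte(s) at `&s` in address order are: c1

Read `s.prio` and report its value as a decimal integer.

[0]=0xc1 (little-endian) → word 0xc1
cnt:2 @ bit 0 → (0xc1>>0)&0x3 = 0x1
addr_hi:1 @ bit 2 → (0xc1>>2)&0x1 = 0x0
ver:2 @ bit 3 → (0xc1>>3)&0x3 = 0x0
prio:3 @ bit 5 → (0xc1>>5)&0x7 = 0x6  ←
prio signed 3b, MSB=1: 6 - 8 = -2

-2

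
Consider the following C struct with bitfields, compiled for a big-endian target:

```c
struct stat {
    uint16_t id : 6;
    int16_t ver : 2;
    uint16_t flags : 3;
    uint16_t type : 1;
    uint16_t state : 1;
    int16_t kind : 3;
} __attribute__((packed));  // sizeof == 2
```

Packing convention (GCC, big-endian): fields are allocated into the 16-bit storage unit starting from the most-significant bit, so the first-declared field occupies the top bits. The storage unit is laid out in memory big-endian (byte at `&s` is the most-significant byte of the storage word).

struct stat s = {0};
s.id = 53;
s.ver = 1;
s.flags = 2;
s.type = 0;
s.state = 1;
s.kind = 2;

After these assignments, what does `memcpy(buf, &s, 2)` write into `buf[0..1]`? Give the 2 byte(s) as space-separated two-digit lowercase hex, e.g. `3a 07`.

id (6b) val=53 bits=0x35 at bit 10: 0xd400
ver (2b) val=1 bits=0x1 at bit 8: 0xd500
flags (3b) val=2 bits=0x2 at bit 5: 0xd540
type (1b) val=0 bits=0x0 at bit 4: 0xd540
state (1b) val=1 bits=0x1 at bit 3: 0xd548
kind (3b) val=2 bits=0x2 at bit 0: 0xd54a
word = 0xd54a → big-endian bytes:
  [0]=0xd5  [1]=0x4a

d5 4a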